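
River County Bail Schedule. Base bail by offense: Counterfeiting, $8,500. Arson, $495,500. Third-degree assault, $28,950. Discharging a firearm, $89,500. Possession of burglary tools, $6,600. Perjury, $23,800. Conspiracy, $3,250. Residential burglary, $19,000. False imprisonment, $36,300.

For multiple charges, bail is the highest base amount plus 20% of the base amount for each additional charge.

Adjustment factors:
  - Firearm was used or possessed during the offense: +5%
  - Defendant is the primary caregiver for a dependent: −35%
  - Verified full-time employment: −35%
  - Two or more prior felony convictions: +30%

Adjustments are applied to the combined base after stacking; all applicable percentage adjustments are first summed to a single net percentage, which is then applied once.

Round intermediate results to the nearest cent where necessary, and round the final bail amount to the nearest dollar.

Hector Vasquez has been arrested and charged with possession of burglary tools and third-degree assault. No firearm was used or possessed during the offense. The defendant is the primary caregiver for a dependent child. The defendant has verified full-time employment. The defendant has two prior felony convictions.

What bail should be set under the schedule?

Base amounts from the schedule: possession of burglary tools $6,600; third-degree assault $28,950.
Stacking rule: highest base plus 20% of each additional charge. Highest is third-degree assault at $28,950. Additional: $6,600 × 20% = $1,320. Combined base = $28,950 + $1,320 = $30,270.
Net percentage adjustment: −35% −35% +30% = −40%. $30,270 × 0.6 = $18,162.

$18,162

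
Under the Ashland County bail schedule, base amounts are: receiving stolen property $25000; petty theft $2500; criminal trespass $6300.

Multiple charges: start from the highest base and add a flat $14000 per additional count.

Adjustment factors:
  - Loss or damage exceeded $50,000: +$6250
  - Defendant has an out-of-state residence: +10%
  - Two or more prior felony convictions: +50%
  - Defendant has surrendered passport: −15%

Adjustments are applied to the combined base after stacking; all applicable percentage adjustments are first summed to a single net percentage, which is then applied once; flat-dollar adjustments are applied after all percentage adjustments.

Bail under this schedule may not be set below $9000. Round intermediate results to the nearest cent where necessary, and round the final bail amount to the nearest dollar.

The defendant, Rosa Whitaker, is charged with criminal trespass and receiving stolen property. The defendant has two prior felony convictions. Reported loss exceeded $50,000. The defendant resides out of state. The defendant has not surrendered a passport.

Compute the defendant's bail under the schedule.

Base amounts from the schedule: criminal trespass $6300; receiving stolen property $25000.
Stacking rule: highest base plus $14000 per additional charge. Highest is receiving stolen property at $25000; 1 additional charge → +$14000. Combined base = $39000.
Net percentage adjustment: +10% +50% = +60%. $39000 × 1.6 = $62400.
Loss or damage exceeded $50,000 (+$6250 flat): $62400 + $6250 = $68650.
$68650 is at or above the $9000 minimum.

$68650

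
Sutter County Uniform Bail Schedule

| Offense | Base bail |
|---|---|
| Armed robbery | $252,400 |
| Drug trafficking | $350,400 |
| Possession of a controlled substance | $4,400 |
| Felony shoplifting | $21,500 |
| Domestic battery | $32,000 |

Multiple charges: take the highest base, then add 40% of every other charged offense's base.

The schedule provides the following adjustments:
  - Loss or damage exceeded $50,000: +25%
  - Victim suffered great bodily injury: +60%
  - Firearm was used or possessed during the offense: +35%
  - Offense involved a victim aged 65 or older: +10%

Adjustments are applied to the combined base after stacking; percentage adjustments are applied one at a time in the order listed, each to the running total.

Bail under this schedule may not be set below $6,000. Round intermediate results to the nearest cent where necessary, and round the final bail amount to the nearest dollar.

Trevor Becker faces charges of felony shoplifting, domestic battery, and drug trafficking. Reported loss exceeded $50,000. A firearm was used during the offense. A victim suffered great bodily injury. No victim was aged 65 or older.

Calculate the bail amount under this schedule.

Base amounts from the schedule: felony shoplifting $21,500; domestic battery $32,000; drug trafficking $350,400.
Stacking rule: highest base plus 40% of each additional charge. Highest is drug trafficking at $350,400. Additional: $21,500 × 40% = $8,600; $32,000 × 40% = $12,800. Combined base = $350,400 + $21,400 = $371,800.
Loss or damage exceeded $50,000 (+25%): $371,800 × 1.25 = $464,750.
Victim suffered great bodily injury (+60%): $464,750 × 1.6 = $743,600.
Firearm was used or possessed during the offense (+35%): $743,600 × 1.35 = $1,003,860.
$1,003,860 is at or above the $6,000 minimum.

$1,003,860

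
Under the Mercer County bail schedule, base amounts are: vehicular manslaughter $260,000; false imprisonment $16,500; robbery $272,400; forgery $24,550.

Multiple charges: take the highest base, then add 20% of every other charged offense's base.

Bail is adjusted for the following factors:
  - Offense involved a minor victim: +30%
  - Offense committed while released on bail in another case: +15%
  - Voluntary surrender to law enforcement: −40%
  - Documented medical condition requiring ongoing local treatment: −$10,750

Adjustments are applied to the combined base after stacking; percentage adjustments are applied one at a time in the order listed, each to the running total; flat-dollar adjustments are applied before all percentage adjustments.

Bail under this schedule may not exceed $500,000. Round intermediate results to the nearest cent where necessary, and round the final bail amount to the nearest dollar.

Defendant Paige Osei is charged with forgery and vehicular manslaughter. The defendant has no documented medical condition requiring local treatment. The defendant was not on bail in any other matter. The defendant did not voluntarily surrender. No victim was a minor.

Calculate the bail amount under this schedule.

Base amounts from the schedule: forgery $24,550; vehicular manslaughter $260,000.
Stacking rule: highest base plus 20% of each additional charge. Highest is vehicular manslaughter at $260,000. Additional: $24,550 × 20% = $4,910. Combined base = $260,000 + $4,910 = $264,910.
No adjustment factors apply to this defendant.
$264,910 is within the $500,000 maximum.

$264,910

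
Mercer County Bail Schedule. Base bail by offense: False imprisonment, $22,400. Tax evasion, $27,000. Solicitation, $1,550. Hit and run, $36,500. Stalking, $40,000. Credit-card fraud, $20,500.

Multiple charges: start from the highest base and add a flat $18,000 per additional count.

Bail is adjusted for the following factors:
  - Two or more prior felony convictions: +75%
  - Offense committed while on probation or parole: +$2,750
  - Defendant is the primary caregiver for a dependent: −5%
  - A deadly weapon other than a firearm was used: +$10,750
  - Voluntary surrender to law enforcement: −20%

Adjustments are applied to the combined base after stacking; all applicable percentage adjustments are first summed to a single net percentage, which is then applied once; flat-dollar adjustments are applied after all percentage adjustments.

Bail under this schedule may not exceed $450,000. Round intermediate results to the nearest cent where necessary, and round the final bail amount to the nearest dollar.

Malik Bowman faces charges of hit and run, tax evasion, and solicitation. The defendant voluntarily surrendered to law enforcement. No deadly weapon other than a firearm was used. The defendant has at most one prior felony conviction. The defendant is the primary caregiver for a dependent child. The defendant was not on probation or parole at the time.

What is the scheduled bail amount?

$54,375

Base amounts from the schedule: hit and run $36,500; tax evasion $27,000; solicitation $1,550.
Stacking rule: highest base plus $18,000 per additional charge. Highest is hit and run at $36,500; 2 additional charges → +$36,000. Combined base = $72,500.
Net percentage adjustment: −5% −20% = −25%. $72,500 × 0.75 = $54,375.
$54,375 is within the $450,000 maximum.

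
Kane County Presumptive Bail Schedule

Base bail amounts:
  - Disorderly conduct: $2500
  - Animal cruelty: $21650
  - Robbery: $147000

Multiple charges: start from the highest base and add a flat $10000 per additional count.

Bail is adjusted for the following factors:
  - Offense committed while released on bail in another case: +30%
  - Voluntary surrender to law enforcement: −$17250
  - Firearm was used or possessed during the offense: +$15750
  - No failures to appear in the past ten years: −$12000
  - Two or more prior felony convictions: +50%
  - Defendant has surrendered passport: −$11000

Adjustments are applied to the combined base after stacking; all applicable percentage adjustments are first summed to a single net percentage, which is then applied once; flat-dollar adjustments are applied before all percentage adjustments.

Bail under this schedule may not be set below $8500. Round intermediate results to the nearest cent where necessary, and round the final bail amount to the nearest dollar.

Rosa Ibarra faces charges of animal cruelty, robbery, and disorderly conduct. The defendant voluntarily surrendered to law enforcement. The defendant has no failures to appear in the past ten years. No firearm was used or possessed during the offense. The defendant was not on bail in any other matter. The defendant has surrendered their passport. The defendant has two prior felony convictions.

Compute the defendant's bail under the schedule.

$190125

Base amounts from the schedule: animal cruelty $21650; robbery $147000; disorderly conduct $2500.
Stacking rule: highest base plus $10000 per additional charge. Highest is robbery at $147000; 2 additional charges → +$20000. Combined base = $167000.
Voluntary surrender to law enforcement (−$17250 flat): $167000 − $17250 = $149750.
No failures to appear in the past ten years (−$12000 flat): $149750 − $12000 = $137750.
Defendant has surrendered passport (−$11000 flat): $137750 − $11000 = $126750.
Two or more prior felony convictions (+50%): $126750 × 1.5 = $190125.
$190125 is at or above the $8500 minimum.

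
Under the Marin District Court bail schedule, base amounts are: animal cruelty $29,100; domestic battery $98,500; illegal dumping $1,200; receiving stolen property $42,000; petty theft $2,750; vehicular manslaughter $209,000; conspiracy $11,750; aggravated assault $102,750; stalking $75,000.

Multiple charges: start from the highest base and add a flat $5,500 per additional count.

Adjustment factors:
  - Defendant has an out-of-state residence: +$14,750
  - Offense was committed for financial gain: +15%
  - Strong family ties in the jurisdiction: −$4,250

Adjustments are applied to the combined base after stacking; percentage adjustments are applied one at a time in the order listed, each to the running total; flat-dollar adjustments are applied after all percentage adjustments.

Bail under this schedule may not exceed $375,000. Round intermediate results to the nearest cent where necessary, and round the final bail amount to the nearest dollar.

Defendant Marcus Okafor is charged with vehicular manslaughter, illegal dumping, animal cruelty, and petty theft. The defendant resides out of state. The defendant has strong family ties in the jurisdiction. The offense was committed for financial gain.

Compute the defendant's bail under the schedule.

Base amounts from the schedule: vehicular manslaughter $209,000; illegal dumping $1,200; animal cruelty $29,100; petty theft $2,750.
Stacking rule: highest base plus $5,500 per additional charge. Highest is vehicular manslaughter at $209,000; 3 additional charges → +$16,500. Combined base = $225,500.
Offense was committed for financial gain (+15%): $225,500 × 1.15 = $259,325.
Defendant has an out-of-state residence (+$14,750 flat): $259,325 + $14,750 = $274,075.
Strong family ties in the jurisdiction (−$4,250 flat): $274,075 − $4,250 = $269,825.
$269,825 is within the $375,000 maximum.

$269,825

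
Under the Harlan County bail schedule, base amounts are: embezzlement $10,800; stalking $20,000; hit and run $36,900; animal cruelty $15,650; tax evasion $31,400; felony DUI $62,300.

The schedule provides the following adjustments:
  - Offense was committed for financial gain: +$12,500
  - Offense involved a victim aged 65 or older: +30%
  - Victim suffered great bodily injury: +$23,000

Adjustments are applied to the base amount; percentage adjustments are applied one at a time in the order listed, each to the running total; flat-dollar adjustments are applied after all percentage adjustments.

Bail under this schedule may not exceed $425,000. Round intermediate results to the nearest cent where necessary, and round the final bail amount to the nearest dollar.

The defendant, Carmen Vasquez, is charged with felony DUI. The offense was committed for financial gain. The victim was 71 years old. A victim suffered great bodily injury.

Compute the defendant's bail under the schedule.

$116,490

Base amounts from the schedule: felony DUI $62,300.
Single charge. Combined base = $62,300.
Offense involved a victim aged 65 or older (+30%): $62,300 × 1.3 = $80,990.
Offense was committed for financial gain (+$12,500 flat): $80,990 + $12,500 = $93,490.
Victim suffered great bodily injury (+$23,000 flat): $93,490 + $23,000 = $116,490.
$116,490 is within the $425,000 maximum.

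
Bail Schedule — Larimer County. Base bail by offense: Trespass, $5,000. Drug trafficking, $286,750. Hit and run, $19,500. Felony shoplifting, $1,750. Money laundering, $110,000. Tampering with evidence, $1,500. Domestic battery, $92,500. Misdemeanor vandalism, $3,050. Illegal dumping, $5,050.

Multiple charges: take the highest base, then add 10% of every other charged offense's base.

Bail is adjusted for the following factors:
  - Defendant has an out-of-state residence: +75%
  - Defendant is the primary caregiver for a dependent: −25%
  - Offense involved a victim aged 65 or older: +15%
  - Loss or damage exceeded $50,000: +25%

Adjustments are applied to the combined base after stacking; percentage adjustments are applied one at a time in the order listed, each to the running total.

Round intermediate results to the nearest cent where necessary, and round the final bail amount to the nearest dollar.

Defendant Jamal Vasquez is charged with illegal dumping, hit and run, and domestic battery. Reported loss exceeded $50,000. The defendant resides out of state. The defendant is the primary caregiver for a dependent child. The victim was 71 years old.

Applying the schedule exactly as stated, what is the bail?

Base amounts from the schedule: illegal dumping $5,050; hit and run $19,500; domestic battery $92,500.
Stacking rule: highest base plus 10% of each additional charge. Highest is domestic battery at $92,500. Additional: $5,050 × 10% = $505; $19,500 × 10% = $1,950. Combined base = $92,500 + $2,455 = $94,955.
Defendant has an out-of-state residence (+75%): $94,955 × 1.75 = $166,171.25.
Defendant is the primary caregiver for a dependent (−25%): $166,171.25 × 0.75 = $124,628.44.
Offense involved a victim aged 65 or older (+15%): $124,628.44 × 1.15 = $143,322.71.
Loss or damage exceeded $50,000 (+25%): $143,322.71 × 1.25 = $179,153.39.
Rounded to the nearest dollar: $179,153.

$179,153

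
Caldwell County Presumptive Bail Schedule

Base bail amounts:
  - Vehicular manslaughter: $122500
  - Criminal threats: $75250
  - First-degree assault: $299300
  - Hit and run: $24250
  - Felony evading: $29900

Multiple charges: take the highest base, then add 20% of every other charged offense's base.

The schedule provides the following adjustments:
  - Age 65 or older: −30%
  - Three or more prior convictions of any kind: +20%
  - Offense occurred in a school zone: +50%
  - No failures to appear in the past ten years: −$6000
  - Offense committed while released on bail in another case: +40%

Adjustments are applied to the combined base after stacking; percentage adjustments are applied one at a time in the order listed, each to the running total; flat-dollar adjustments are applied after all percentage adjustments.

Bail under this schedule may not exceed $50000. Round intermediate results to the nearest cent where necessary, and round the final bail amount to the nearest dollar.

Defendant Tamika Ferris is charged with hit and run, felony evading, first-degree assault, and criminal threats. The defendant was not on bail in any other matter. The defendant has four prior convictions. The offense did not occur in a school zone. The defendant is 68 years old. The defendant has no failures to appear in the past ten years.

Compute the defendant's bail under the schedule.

$50000

Base amounts from the schedule: hit and run $24250; felony evading $29900; first-degree assault $299300; criminal threats $75250.
Stacking rule: highest base plus 20% of each additional charge. Highest is first-degree assault at $299300. Additional: $24250 × 20% = $4850; $29900 × 20% = $5980; $75250 × 20% = $15050. Combined base = $299300 + $25880 = $325180.
Age 65 or older (−30%): $325180 × 0.7 = $227626.
Three or more prior convictions of any kind (+20%): $227626 × 1.2 = $273151.20.
No failures to appear in the past ten years (−$6000 flat): $273151.20 − $6000 = $267151.20.
Result $267151.20 exceeds the maximum of $50000; bail is capped at $50000.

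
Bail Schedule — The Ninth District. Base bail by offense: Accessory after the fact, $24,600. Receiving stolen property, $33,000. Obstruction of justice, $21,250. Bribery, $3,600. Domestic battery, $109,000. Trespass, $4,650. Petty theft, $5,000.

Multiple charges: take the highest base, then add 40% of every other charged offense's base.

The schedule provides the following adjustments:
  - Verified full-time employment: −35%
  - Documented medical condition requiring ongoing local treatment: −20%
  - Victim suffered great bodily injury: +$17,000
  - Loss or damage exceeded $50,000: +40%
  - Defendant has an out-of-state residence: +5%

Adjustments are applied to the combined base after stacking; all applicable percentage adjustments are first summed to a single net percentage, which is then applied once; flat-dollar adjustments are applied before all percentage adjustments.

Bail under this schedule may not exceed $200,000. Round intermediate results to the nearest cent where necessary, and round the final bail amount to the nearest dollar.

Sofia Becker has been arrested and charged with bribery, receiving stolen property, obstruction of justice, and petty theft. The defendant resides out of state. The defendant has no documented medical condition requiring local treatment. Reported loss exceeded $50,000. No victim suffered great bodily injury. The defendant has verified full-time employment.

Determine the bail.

Base amounts from the schedule: bribery $3,600; receiving stolen property $33,000; obstruction of justice $21,250; petty theft $5,000.
Stacking rule: highest base plus 40% of each additional charge. Highest is receiving stolen property at $33,000. Additional: $3,600 × 40% = $1,440; $21,250 × 40% = $8,500; $5,000 × 40% = $2,000. Combined base = $33,000 + $11,940 = $44,940.
Net percentage adjustment: −35% +40% +5% = +10%. $44,940 × 1.1 = $49,434.
$49,434 is within the $200,000 maximum.

$49,434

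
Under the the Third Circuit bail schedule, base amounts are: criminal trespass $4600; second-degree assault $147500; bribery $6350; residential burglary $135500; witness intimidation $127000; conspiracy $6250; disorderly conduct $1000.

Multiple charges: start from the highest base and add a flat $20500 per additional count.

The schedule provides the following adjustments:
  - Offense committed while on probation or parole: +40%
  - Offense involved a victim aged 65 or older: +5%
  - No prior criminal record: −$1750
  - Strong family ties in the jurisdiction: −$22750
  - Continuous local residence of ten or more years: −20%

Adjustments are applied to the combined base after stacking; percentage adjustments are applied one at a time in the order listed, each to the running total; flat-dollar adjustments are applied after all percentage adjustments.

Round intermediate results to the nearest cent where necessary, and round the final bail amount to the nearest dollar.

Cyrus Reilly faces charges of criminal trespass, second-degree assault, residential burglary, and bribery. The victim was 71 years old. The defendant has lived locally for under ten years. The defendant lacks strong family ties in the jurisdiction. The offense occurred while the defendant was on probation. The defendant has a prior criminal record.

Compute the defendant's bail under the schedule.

$307230

Base amounts from the schedule: criminal trespass $4600; second-degree assault $147500; residential burglary $135500; bribery $6350.
Stacking rule: highest base plus $20500 per additional charge. Highest is second-degree assault at $147500; 3 additional charges → +$61500. Combined base = $209000.
Offense committed while on probation or parole (+40%): $209000 × 1.4 = $292600.
Offense involved a victim aged 65 or older (+5%): $292600 × 1.05 = $307230.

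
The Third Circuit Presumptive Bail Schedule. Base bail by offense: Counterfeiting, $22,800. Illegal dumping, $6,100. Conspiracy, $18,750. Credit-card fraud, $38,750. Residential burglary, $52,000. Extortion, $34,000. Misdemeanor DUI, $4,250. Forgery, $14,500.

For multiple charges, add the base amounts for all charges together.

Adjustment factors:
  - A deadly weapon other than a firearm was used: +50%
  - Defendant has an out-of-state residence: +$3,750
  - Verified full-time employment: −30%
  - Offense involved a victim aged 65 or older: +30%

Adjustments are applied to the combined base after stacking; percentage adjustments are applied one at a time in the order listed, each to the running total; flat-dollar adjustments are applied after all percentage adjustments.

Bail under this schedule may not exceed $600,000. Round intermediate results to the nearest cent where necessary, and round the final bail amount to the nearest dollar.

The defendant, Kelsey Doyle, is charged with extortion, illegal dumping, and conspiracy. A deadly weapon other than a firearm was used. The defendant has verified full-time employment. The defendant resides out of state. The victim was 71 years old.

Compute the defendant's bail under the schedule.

Base amounts from the schedule: extortion $34,000; illegal dumping $6,100; conspiracy $18,750.
Stacking rule: sum of all bases. $34,000 + $6,100 + $18,750 = $58,850.
A deadly weapon other than a firearm was used (+50%): $58,850 × 1.5 = $88,275.
Verified full-time employment (−30%): $88,275 × 0.7 = $61,792.50.
Offense involved a victim aged 65 or older (+30%): $61,792.50 × 1.3 = $80,330.25.
Defendant has an out-of-state residence (+$3,750 flat): $80,330.25 + $3,750 = $84,080.25.
$84,080.25 is within the $600,000 maximum.
Rounded to the nearest dollar: $84,080.

$84,080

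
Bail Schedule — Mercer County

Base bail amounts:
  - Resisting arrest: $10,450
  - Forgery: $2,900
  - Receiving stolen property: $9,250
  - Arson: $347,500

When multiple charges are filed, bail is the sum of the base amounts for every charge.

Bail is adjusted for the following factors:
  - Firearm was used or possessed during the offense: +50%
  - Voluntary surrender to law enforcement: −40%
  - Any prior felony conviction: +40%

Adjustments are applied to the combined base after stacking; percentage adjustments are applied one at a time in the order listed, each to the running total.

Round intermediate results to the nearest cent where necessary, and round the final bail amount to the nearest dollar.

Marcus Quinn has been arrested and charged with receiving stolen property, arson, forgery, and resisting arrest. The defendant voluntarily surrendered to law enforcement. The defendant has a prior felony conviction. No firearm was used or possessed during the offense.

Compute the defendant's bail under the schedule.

Base amounts from the schedule: receiving stolen property $9,250; arson $347,500; forgery $2,900; resisting arrest $10,450.
Stacking rule: sum of all bases. $9,250 + $347,500 + $2,900 + $10,450 = $370,100.
Voluntary surrender to law enforcement (−40%): $370,100 × 0.6 = $222,060.
Any prior felony conviction (+40%): $222,060 × 1.4 = $310,884.

$310,884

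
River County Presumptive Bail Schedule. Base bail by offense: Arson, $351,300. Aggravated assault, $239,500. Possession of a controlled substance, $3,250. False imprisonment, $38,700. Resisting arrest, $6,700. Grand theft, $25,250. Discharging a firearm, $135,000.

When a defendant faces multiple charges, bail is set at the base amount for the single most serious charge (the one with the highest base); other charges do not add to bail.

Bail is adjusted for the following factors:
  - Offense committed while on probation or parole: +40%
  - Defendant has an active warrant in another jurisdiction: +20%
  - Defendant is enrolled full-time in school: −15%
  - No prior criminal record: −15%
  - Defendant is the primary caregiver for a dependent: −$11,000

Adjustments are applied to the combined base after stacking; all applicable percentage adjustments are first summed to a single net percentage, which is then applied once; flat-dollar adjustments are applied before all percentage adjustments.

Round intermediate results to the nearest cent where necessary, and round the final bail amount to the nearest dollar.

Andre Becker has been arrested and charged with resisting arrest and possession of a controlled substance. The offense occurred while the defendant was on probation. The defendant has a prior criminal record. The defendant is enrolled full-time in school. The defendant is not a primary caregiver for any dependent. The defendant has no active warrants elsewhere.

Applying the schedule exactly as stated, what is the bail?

$8,375

Base amounts from the schedule: resisting arrest $6,700; possession of a controlled substance $3,250.
Stacking rule: use the highest base only. Highest is resisting arrest at $6,700. Combined base = $6,700.
Net percentage adjustment: +40% −15% = +25%. $6,700 × 1.25 = $8,375.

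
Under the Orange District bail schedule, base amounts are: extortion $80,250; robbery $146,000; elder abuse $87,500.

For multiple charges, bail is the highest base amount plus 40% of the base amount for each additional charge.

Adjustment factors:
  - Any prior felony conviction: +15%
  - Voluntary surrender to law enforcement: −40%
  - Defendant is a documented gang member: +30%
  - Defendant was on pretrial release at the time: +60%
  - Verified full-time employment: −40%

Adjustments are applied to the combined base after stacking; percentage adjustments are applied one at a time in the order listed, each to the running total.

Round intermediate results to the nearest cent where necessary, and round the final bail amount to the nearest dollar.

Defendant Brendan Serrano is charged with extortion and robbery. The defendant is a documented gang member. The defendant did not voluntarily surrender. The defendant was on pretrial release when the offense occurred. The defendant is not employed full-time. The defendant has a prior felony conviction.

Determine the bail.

Base amounts from the schedule: extortion $80,250; robbery $146,000.
Stacking rule: highest base plus 40% of each additional charge. Highest is robbery at $146,000. Additional: $80,250 × 40% = $32,100. Combined base = $146,000 + $32,100 = $178,100.
Any prior felony conviction (+15%): $178,100 × 1.15 = $204,815.
Defendant is a documented gang member (+30%): $204,815 × 1.3 = $266,259.50.
Defendant was on pretrial release at the time (+60%): $266,259.50 × 1.6 = $426,015.20.
Rounded to the nearest dollar: $426,015.

$426,015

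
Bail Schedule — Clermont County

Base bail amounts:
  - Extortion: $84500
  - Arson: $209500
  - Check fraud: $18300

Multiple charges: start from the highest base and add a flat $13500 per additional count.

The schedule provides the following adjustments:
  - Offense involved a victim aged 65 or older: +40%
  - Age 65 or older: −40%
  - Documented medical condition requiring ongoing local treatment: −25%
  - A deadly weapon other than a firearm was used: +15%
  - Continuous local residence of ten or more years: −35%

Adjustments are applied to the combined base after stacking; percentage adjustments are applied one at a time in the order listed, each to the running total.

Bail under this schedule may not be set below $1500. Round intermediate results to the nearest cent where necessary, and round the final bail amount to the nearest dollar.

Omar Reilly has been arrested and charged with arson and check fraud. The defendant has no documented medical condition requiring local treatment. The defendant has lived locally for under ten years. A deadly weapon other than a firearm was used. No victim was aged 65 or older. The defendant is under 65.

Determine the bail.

$256450

Base amounts from the schedule: arson $209500; check fraud $18300.
Stacking rule: highest base plus $13500 per additional charge. Highest is arson at $209500; 1 additional charge → +$13500. Combined base = $223000.
A deadly weapon other than a firearm was used (+15%): $223000 × 1.15 = $256450.
$256450 is at or above the $1500 minimum.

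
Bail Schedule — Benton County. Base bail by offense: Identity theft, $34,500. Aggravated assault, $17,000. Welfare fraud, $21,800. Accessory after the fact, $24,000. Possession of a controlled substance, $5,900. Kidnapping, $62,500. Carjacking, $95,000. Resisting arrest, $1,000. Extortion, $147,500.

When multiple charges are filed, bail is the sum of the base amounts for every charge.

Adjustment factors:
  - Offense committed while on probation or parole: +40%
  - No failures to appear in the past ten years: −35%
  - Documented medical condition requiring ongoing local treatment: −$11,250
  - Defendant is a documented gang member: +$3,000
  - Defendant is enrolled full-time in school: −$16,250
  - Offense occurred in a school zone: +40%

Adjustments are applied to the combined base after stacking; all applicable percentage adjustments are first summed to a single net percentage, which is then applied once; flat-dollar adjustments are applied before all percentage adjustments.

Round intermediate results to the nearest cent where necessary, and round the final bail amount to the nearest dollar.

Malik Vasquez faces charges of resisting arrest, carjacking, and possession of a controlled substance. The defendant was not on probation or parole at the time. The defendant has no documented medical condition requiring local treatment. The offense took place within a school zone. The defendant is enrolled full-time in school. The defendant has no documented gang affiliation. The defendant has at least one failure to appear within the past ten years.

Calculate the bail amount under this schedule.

$119,910

Base amounts from the schedule: resisting arrest $1,000; carjacking $95,000; possession of a controlled substance $5,900.
Stacking rule: sum of all bases. $1,000 + $95,000 + $5,900 = $101,900.
Defendant is enrolled full-time in school (−$16,250 flat): $101,900 − $16,250 = $85,650.
Offense occurred in a school zone (+40%): $85,650 × 1.4 = $119,910.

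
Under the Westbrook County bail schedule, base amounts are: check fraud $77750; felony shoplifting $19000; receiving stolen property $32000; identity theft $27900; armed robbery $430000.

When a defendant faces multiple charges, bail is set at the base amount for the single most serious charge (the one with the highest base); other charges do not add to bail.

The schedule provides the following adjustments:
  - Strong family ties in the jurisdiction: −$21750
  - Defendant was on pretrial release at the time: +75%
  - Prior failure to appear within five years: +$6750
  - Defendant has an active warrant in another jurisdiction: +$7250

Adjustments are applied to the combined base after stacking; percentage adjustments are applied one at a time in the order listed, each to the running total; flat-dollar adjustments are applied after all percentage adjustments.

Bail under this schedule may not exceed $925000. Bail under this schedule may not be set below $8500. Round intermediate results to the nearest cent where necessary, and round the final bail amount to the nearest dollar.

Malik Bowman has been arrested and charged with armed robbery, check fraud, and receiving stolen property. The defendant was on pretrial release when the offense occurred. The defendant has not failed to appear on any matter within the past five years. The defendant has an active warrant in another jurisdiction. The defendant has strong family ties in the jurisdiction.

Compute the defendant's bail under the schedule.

$738000

Base amounts from the schedule: armed robbery $430000; check fraud $77750; receiving stolen property $32000.
Stacking rule: use the highest base only. Highest is armed robbery at $430000. Combined base = $430000.
Defendant was on pretrial release at the time (+75%): $430000 × 1.75 = $752500.
Strong family ties in the jurisdiction (−$21750 flat): $752500 − $21750 = $730750.
Defendant has an active warrant in another jurisdiction (+$7250 flat): $730750 + $7250 = $738000.
$738000 is within the $925000 maximum.
$738000 is at or above the $8500 minimum.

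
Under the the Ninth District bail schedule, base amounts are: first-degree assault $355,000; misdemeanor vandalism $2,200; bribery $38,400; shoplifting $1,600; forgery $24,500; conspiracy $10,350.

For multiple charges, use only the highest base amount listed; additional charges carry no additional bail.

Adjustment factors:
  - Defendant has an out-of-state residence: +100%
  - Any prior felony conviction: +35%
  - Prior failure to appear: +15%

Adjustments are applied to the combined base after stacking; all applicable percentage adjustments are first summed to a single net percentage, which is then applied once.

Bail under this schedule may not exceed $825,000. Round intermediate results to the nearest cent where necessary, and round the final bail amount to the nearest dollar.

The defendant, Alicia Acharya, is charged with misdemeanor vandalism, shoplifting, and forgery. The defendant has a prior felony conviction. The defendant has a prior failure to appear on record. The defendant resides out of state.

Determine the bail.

$61,250

Base amounts from the schedule: misdemeanor vandalism $2,200; shoplifting $1,600; forgery $24,500.
Stacking rule: use the highest base only. Highest is forgery at $24,500. Combined base = $24,500.
Net percentage adjustment: +100% +35% +15% = +150%. $24,500 × 2.5 = $61,250.
$61,250 is within the $825,000 maximum.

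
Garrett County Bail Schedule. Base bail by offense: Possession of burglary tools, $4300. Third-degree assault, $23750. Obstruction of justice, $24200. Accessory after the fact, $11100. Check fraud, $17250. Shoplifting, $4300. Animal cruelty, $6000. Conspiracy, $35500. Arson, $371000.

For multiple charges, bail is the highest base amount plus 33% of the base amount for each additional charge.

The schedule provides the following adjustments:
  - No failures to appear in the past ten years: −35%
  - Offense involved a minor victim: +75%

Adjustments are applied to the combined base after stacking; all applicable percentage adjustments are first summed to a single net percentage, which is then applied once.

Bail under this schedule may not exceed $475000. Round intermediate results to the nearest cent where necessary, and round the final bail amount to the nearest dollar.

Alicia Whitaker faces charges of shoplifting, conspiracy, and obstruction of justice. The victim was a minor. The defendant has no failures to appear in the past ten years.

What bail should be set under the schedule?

$62867

Base amounts from the schedule: shoplifting $4300; conspiracy $35500; obstruction of justice $24200.
Stacking rule: highest base plus 33% of each additional charge. Highest is conspiracy at $35500. Additional: $4300 × 33% = $1419; $24200 × 33% = $7986. Combined base = $35500 + $9405 = $44905.
Net percentage adjustment: −35% +75% = +40%. $44905 × 1.4 = $62867.
$62867 is within the $475000 maximum.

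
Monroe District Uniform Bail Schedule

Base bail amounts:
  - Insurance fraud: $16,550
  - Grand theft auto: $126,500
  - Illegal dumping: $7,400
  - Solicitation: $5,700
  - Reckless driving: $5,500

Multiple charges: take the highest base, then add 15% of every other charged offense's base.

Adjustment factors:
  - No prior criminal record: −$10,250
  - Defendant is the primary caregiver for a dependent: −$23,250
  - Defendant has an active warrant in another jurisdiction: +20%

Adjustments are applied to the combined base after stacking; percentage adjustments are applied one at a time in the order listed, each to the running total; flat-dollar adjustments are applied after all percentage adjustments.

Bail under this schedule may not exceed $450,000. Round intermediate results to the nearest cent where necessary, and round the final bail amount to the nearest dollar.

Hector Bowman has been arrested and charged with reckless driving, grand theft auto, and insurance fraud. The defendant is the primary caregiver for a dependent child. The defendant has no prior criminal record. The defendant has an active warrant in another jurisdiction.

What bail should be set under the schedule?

Base amounts from the schedule: reckless driving $5,500; grand theft auto $126,500; insurance fraud $16,550.
Stacking rule: highest base plus 15% of each additional charge. Highest is grand theft auto at $126,500. Additional: $5,500 × 15% = $825; $16,550 × 15% = $2,482.50. Combined base = $126,500 + $3,307.50 = $129,807.50.
Defendant has an active warrant in another jurisdiction (+20%): $129,807.50 × 1.2 = $155,769.
No prior criminal record (−$10,250 flat): $155,769 − $10,250 = $145,519.
Defendant is the primary caregiver for a dependent (−$23,250 flat): $145,519 − $23,250 = $122,269.
$122,269 is within the $450,000 maximum.

$122,269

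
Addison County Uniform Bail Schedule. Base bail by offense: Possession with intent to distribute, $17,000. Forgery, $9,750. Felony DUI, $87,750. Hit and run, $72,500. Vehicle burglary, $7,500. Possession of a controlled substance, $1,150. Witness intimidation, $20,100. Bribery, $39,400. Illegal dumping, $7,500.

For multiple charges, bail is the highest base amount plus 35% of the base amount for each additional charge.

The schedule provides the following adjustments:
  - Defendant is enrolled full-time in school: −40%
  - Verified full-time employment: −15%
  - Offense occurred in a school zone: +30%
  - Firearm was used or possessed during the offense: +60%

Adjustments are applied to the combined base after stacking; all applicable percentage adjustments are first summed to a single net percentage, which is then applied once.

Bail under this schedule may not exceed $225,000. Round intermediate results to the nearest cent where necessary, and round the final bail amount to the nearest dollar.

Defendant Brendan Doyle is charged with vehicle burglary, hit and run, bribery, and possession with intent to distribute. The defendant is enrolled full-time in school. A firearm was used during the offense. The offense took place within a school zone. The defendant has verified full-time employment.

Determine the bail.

$128,068

Base amounts from the schedule: vehicle burglary $7,500; hit and run $72,500; bribery $39,400; possession with intent to distribute $17,000.
Stacking rule: highest base plus 35% of each additional charge. Highest is hit and run at $72,500. Additional: $7,500 × 35% = $2,625; $39,400 × 35% = $13,790; $17,000 × 35% = $5,950. Combined base = $72,500 + $22,365 = $94,865.
Net percentage adjustment: −40% −15% +30% +60% = +35%. $94,865 × 1.35 = $128,067.75.
$128,067.75 is within the $225,000 maximum.
Rounded to the nearest dollar: $128,068.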